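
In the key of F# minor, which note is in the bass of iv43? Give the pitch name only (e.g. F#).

F#

iv in F# minor has root B; the chord is B-D-F#-A.
The figure 43 means second inversion — the fifth is in the bass.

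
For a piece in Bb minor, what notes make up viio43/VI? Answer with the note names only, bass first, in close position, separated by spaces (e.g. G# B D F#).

Cb Ebb F Ab

The slash marks an applied leading-tone chord: viio of VI. In Bb minor, VI is Gb, so the leading tone to it is F, a half step below.
Building a fully diminished seventh chord on F gives F-Ab-Cb-Ebb.
The figured bass 43 indicates second inversion, placing the fifth (Cb) in the bass: Cb-Ebb-F-Ab.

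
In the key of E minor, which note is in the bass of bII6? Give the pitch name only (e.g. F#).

A

bII in E minor has root F; the chord is F-A-C.
The figure 6 means first inversion — the third is in the bass.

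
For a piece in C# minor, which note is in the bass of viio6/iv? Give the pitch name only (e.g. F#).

G#

The applied chord viio6/iv is rooted on E#: E#-G#-B.
The figure 6 means first inversion — the third is in the bass.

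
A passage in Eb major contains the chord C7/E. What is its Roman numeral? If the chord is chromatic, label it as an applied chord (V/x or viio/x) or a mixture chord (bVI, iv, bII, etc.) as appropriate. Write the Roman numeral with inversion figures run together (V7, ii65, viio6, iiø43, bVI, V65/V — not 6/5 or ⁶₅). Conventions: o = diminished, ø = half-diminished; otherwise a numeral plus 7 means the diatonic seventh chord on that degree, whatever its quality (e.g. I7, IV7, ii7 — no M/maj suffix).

V65/ii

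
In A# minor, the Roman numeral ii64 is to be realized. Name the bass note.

F##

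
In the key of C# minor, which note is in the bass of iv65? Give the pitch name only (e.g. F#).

A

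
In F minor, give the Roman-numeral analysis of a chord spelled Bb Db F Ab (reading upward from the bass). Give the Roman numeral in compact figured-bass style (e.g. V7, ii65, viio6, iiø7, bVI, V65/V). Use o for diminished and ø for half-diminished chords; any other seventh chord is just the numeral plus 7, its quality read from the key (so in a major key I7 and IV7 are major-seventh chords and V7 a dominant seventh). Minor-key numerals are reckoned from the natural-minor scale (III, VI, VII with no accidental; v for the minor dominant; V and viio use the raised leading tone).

iv7

Stacked in thirds the chord is Bb-Db-F-Ab: a minor seventh chord on Bb.
In F minor, Bb is the subdominant; the diatonic minor seventh chord there is iv7.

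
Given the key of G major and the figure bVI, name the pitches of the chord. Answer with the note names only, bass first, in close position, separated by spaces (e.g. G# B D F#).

Scale degree 6 in G major is E; lowering it a half step gives Eb. bVI is a major triad on the lowered sixth degree, borrowed from the parallel minor.
So the chord is Eb-G-Bb.

Eb G Bb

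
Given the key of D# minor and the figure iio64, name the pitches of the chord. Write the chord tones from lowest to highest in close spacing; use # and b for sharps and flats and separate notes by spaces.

B E# G#

In D# minor, the second degree is E#, and the diatonic chord built there is a diminished triad.
Stacking thirds from E# gives E#-G#-B.
With the 64 figure the chord is in second inversion; from the bass B upward in close position it reads B-E#-G#.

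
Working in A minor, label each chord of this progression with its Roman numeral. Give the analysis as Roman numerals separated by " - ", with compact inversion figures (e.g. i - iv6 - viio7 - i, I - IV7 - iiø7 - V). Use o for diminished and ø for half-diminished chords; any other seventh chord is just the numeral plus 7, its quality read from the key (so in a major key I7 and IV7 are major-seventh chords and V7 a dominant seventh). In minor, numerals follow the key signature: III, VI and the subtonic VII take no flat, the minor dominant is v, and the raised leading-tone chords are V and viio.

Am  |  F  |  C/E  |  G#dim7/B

i - VI - III6 - viio65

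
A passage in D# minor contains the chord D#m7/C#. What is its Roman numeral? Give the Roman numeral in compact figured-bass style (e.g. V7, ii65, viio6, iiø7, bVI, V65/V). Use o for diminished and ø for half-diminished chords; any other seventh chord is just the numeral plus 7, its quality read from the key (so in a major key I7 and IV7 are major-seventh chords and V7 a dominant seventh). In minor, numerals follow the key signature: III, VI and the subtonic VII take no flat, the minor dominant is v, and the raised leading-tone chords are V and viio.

i42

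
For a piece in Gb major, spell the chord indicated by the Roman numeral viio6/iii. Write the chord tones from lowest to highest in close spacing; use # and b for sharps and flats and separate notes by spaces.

The slash marks an applied leading-tone chord: viio of iii. In Gb major, iii is Bb, so the leading tone to it is A, a half step below.
Building a diminished triad on A gives A-C-Eb.
The figured bass 6 indicates first inversion, placing the third (C) in the bass: C-Eb-A.

C Eb A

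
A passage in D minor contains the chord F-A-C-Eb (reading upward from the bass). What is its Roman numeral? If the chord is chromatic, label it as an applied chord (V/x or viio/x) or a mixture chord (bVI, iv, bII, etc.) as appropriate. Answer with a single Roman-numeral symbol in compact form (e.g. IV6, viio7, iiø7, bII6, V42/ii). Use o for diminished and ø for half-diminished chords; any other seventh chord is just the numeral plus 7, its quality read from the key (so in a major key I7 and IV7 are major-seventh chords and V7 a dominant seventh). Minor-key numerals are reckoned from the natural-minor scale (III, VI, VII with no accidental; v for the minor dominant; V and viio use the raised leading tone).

V7/VI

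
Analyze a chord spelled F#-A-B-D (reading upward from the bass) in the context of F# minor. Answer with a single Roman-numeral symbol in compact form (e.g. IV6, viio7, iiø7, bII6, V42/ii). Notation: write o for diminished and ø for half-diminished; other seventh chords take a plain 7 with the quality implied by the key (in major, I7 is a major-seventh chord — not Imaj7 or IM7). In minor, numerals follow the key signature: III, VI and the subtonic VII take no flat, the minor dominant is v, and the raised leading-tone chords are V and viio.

The pitches B-D-F#-A form a minor seventh chord rooted on B.
In F# minor, B is the subdominant; the diatonic minor seventh chord there is iv7.
With F# in the bass the chord is in second inversion, so the figured bass is 43.

iv43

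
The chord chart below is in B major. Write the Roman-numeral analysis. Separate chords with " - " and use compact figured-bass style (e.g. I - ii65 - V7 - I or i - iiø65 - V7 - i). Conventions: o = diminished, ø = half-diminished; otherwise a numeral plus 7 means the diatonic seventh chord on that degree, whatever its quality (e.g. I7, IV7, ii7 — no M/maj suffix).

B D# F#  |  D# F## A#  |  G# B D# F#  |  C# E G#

B-D#-F#: major triad on B = scale degree 1 → I.
D#-F##-A#: chromatic; D# is V of vi, so V/vi.
G#-B-D#-F#: minor seventh chord on G# = scale degree 6 → vi7.
C#-E-G# has root C#, degree 2 in B major, so ii.

I - V/vi - vi7 - ii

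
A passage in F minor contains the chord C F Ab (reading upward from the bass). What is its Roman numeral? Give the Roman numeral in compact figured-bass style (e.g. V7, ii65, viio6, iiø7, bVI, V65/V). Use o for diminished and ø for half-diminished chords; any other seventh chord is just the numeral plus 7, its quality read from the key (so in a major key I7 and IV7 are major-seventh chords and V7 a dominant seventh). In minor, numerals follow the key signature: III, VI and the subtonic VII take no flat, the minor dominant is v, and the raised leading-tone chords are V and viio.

i64

The pitches F-Ab-C form a minor triad rooted on F.
F is scale degree 1 in F minor, and a minor triad on that degree is written i.
With C in the bass the chord is in second inversion, so the figured bass is 64.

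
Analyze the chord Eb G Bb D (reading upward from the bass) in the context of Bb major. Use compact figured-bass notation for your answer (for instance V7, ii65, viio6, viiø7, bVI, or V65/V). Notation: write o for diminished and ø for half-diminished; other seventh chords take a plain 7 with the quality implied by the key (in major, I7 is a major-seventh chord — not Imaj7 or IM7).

IV7

Stacked in thirds the chord is Eb-G-Bb-D: a major seventh chord on Eb.
Eb is scale degree 4 in Bb major, and a major seventh chord on that degree is written IV7.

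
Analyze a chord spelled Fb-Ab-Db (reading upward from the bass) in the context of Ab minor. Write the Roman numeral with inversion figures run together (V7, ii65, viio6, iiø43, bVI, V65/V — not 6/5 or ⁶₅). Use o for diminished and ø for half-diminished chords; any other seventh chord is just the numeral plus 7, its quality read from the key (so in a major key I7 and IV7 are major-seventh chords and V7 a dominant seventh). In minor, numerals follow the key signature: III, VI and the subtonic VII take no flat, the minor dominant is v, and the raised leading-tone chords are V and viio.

iv6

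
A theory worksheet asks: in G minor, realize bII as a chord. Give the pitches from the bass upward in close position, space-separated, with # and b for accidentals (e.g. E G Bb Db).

Ab C Eb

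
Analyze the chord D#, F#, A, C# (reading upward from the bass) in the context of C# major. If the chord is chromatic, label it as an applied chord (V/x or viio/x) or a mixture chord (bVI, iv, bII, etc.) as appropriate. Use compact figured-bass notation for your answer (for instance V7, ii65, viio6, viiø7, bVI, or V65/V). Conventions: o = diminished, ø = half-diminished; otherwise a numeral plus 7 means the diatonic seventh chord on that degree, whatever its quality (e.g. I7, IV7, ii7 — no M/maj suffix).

iiø7

Stacked in thirds the chord is D#-F#-A-C#: a half-diminished seventh chord on D#.
D# is the second degree of C# major. This is the half-diminished supertonic seventh, borrowed from the parallel minor.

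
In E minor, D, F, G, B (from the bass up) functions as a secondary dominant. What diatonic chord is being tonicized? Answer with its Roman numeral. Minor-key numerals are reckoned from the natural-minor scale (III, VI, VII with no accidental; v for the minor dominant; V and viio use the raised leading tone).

VI

The chord is a dominant seventh chord on G.
A dominant resolves down a perfect fifth: G → C. In E minor, C is scale degree 6, i.e. VI.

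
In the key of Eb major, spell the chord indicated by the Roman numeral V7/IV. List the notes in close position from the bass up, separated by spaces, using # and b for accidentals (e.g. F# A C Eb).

V7/IV is a secondary dominant — the dominant seventh of IV. IV in Eb major is Ab, so the applied chord's root is Eb, a perfect fifth above.
Building a dominant seventh chord on Eb gives Eb-G-Bb-Db.

Eb G Bb Db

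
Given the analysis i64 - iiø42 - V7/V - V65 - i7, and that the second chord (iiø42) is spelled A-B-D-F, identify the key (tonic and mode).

A minor

The chord Bm7b5/A is a half-diminished seventh chord rooted on B; its label is iiø42.
If B is scale degree 2 and the mode makes that degree carry a half-diminished seventh chord, the tonic is A and the mode is minor.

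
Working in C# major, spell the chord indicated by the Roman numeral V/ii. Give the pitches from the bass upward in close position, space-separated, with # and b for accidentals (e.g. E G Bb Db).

The slash means an applied dominant: we want the dominant of ii. In C# major, ii is D# minor, and its dominant is built on A#.
Building a major triad on A# gives A#-C##-E#.

A# C## E#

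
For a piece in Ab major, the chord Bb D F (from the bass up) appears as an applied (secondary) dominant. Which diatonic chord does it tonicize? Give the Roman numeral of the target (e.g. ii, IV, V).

V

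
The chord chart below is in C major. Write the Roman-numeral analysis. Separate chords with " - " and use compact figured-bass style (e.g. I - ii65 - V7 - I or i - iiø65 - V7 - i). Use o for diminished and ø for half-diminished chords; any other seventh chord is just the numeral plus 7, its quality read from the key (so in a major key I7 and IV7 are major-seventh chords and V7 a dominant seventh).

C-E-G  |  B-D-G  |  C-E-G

I - V6 - I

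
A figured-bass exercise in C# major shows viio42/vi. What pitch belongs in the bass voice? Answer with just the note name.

The applied chord viio42/vi is rooted on G##: G##-B#-D#-F#.
The figure 42 means third inversion — the seventh is in the bass.

F#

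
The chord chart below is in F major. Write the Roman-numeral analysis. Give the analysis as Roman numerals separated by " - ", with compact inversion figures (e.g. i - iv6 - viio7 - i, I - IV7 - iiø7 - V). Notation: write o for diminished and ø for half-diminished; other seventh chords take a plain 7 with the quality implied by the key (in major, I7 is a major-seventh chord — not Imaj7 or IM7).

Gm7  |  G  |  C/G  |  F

Gm7: root G is the supertonic; minor seventh chord there is ii7.
G is the secondary dominant of V (major triad on G): V/V.
C/G has root C, degree 5 in F major, so V64.
F: major triad on F = scale degree 1 → I.

ii7 - V/V - V64 - I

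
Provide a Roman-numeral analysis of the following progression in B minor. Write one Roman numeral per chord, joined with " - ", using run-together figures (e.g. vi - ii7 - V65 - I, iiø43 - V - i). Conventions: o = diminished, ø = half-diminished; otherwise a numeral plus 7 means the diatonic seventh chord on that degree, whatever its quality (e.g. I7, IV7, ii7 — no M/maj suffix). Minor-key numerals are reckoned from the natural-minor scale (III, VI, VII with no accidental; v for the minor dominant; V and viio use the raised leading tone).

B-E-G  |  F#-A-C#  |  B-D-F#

B-E-G: root E is the subdominant; minor triad there is iv64.
F#-A-C#: minor triad on F# = scale degree 5 → v.
B-D-F# has root B, degree 1 in B minor, so i.

iv64 - v - i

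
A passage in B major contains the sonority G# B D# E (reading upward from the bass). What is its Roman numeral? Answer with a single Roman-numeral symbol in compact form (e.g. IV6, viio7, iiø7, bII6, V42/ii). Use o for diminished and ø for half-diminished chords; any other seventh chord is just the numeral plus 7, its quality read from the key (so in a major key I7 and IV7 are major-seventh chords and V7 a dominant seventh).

IV65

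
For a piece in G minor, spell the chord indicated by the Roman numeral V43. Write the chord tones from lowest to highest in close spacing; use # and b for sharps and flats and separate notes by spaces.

A C D F#

In G minor, scale degree 5 is D. The dominant is major (leading tone raised), so V is a dominant seventh chord.
That chord is spelled D-F#-A-C.
With the 43 figure the chord is in second inversion; from the bass A upward in close position it reads A-C-D-F#.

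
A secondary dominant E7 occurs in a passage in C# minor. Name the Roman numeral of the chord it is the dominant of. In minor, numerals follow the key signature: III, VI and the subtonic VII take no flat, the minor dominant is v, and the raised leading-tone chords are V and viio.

The chord is a dominant seventh chord on E.
A dominant resolves down a perfect fifth: E → A. In C# minor, A is scale degree 6, i.e. VI.

VI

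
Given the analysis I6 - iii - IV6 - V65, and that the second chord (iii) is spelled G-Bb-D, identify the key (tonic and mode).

Eb major

The chord Gm is a minor triad rooted on G; its label is iii.
iii on G implies G is the mediant; that puts the tonic at Eb, and the lowercase numeral fits major mode.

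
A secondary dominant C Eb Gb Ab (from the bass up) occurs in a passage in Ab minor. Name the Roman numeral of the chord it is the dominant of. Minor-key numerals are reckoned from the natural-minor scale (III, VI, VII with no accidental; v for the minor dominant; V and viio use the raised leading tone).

The chord is a dominant seventh chord on Ab.
A dominant resolves down a perfect fifth: Ab → Db. In Ab minor, Db is scale degree 4, i.e. iv.

iv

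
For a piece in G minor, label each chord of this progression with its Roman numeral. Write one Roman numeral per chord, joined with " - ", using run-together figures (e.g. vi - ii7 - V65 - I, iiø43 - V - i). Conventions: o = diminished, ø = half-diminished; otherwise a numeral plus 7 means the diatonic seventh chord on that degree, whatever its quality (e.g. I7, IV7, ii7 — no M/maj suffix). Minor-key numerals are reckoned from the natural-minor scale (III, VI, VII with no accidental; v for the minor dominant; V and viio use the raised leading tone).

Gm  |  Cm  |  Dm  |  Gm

Gm: root G is the tonic; minor triad there is i.
Cm has root C, degree 4 in G minor, so iv.
Dm: minor triad on D = scale degree 5 → v.
Gm: minor triad on G = scale degree 1 → i.

i - iv - v - i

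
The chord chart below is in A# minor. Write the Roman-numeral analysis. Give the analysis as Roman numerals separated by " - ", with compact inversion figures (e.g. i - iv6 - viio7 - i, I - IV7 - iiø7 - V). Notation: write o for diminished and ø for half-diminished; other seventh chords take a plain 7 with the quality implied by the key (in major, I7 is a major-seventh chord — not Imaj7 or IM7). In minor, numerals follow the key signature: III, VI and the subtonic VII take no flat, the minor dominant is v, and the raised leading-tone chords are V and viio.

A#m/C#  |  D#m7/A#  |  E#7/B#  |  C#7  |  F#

i6 - iv43 - V43 - V7/VI - VI

A#m/C# has root A#, degree 1 in A# minor, so i6.
D#m7/A#: root D# is the subdominant; minor seventh chord there is iv43.
E#7/B#: root E# is the dominant; dominant seventh chord there is V43.
C#7: a dominant seventh chord on C#, the applied dominant of VI → V7/VI.
F#: root F# is the submediant; major triad there is VI.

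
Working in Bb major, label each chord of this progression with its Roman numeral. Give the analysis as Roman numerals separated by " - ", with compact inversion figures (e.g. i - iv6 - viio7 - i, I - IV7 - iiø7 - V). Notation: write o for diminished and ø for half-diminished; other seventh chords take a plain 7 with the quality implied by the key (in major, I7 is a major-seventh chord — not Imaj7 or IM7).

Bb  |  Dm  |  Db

I - iii - bIII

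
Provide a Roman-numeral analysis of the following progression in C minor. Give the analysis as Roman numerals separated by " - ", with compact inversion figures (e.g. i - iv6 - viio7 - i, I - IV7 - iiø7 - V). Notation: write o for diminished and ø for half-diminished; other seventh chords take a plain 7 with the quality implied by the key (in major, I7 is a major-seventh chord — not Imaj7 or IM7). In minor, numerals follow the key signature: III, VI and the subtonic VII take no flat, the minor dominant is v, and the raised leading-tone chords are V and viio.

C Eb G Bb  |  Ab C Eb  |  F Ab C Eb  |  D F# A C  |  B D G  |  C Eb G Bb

C-Eb-G-Bb: root C is the tonic; minor seventh chord there is i7.
Ab-C-Eb: root Ab is the submediant; major triad there is VI.
F-Ab-C-Eb has root F, degree 4 in C minor, so iv7.
D-F#-A-C: chromatic; D is V of V, so V7/V.
B-D-G: major triad on G = scale degree 5 → V6.
C-Eb-G-Bb: root C is the tonic; minor seventh chord there is i7.

i7 - VI - iv7 - V7/V - V6 - i7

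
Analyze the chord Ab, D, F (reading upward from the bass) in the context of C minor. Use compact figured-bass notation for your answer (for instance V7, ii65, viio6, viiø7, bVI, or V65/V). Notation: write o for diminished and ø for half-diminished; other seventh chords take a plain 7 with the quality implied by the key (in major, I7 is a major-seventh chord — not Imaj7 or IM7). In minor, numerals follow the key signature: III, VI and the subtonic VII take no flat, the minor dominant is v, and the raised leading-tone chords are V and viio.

iio64

The pitches D-F-Ab form a diminished triad rooted on D.
D is scale degree 2 in C minor, and a diminished triad on that degree is written iio.
With Ab in the bass the chord is in second inversion, so the figured bass is 64.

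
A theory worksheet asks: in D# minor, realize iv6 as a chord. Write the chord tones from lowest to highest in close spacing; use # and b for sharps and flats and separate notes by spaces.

B D# G#

In D# minor, scale degree 4 is G#, and the diatonic chord built there is a minor triad.
That chord is spelled G#-B-D#.
With the 6 figure the chord is in first inversion; from the bass B upward in close position it reads B-D#-G#.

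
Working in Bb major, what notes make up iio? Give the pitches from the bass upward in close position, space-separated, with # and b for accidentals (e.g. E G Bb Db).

iio is the diminished supertonic triad, borrowed from the parallel minor. In Bb major that root is C.
So the chord is C-Eb-Gb.

C Eb Gb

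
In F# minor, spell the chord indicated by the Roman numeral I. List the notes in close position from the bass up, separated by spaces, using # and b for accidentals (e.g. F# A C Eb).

F# A# C#

Scale degree 1 in F# minor is F#; here the chord built on it is altered to a major triad. I is the major tonic (Picardy third), borrowed from the parallel major.
So the chord is F#-A#-C#.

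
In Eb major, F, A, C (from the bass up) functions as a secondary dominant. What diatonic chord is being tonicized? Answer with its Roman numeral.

V

The chord is a major triad on F.
A dominant resolves down a perfect fifth: F → Bb. In Eb major, Bb is scale degree 5, i.e. V.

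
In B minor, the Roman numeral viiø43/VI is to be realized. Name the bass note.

C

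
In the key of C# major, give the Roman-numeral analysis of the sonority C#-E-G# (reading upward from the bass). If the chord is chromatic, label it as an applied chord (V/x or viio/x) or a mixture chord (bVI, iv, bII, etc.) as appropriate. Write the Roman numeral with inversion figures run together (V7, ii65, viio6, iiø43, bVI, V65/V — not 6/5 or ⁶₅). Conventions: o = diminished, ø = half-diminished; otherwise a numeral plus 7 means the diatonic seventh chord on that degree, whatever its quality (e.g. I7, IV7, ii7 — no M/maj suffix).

The pitches C#-E-G# form a minor triad rooted on C#.
C# is the first degree of C# major. This is the minor tonic, borrowed from the parallel minor.

i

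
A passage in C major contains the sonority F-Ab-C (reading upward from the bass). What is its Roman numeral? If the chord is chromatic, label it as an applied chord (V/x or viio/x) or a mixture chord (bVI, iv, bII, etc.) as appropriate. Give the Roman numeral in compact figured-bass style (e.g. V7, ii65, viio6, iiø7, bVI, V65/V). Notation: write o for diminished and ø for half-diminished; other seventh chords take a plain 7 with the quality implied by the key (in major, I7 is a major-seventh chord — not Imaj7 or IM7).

iv

The pitches F-Ab-C form a minor triad rooted on F.
F is the fourth degree of C major. This is the minor subdominant, borrowed from the parallel minor.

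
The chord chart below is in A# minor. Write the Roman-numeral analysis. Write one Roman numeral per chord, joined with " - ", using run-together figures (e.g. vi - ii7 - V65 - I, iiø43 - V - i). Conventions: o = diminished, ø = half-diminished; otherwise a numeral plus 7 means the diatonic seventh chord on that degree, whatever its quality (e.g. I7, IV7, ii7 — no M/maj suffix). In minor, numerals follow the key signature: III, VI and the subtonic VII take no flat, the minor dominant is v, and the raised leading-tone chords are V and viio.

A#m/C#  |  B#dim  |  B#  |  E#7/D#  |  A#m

i6 - iio - V/V - V42 - i

A#m/C#: minor triad on A# = scale degree 1 → i6.
B#dim has root B#, degree 2 in A# minor, so iio.
B#: chromatic; B# is V of V, so V/V.
E#7/D# has root E#, degree 5 in A# minor, so V42.
A#m: root A# is the tonic; minor triad there is i.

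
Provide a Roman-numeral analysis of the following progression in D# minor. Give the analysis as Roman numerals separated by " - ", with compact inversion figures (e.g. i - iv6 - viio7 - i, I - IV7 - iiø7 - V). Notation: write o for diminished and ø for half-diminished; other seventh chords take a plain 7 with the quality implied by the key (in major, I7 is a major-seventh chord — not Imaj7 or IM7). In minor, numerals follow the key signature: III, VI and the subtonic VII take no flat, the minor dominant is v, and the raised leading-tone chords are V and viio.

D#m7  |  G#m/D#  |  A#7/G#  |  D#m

i7 - iv64 - V42 - i

D#m7: minor seventh chord on D# = scale degree 1 → i7.
G#m/D#: root G# is the subdominant; minor triad there is iv64.
A#7/G#: root A# is the dominant; dominant seventh chord there is V42.
D#m: root D# is the tonic; minor triad there is i.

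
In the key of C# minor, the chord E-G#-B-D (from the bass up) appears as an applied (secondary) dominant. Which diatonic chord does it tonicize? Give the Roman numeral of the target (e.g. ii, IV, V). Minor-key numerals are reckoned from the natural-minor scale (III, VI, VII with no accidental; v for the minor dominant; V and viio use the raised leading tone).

VI

The chord is a dominant seventh chord on E.
A dominant resolves down a perfect fifth: E → A. In C# minor, A is scale degree 6, i.e. VI.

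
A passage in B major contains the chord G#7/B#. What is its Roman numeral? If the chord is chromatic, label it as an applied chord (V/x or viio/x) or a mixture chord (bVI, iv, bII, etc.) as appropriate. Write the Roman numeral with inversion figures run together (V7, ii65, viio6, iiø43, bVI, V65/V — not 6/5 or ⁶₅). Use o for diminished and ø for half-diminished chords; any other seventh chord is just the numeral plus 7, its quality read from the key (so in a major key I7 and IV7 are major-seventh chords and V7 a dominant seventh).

V65/ii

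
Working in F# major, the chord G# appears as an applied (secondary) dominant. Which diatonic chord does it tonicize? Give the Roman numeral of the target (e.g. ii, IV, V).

The chord is a major triad on G#.
A dominant resolves down a perfect fifth: G# → C#. In F# major, C# is scale degree 5, i.e. V.

V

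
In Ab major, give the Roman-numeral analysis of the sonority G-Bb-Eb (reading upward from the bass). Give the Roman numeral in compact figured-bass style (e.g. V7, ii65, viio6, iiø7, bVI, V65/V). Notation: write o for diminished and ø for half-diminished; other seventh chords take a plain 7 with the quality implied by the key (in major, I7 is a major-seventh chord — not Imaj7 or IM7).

V6

The pitches Eb-G-Bb form a major triad rooted on Eb.
Eb is scale degree 5 in Ab major, and a major triad on that degree is written V.
With G in the bass the chord is in first inversion, so the figured bass is 6.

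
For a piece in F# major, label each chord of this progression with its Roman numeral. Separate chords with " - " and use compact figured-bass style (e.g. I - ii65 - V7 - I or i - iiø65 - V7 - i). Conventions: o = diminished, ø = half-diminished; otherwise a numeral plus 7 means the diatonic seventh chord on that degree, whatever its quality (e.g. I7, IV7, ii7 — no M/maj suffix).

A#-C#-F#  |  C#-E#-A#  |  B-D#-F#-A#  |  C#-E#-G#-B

I6 - iii6 - IV7 - V7

A#-C#-F#: major triad on F# = scale degree 1 → I6.
C#-E#-A# has root A#, degree 3 in F# major, so iii6.
B-D#-F#-A#: root B is the subdominant; major seventh chord there is IV7.
C#-E#-G#-B: root C# is the dominant; dominant seventh chord there is V7.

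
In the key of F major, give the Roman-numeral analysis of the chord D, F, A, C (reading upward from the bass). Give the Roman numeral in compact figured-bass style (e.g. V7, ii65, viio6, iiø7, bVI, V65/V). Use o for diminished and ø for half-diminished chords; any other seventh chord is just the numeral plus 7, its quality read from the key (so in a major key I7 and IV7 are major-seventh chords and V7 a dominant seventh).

Stacked in thirds the chord is D-F-A-C: a minor seventh chord on D.
In F major, D is the submediant; the diatonic minor seventh chord there is vi7.

vi7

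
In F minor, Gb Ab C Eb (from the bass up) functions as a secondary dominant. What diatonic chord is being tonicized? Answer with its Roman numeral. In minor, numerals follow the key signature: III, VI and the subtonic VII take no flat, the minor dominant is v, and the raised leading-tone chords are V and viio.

VI

The chord is a dominant seventh chord on Ab.
A dominant resolves down a perfect fifth: Ab → Db. In F minor, Db is scale degree 6, i.e. VI.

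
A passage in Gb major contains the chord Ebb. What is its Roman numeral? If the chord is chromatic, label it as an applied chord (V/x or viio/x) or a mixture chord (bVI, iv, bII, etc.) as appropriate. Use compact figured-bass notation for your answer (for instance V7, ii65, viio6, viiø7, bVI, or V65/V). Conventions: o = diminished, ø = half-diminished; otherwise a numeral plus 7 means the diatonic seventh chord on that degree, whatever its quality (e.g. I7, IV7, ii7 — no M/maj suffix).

bVI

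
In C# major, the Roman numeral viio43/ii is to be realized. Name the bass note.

G#

The applied chord viio43/ii is rooted on C##: C##-E#-G#-B.
The figure 43 means second inversion — the fifth is in the bass.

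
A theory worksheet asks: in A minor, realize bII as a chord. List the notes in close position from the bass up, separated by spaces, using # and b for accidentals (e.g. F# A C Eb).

Scale degree 2 in A minor is B; lowering it a half step gives Bb. bII is the Neapolitan chord — a major triad on the lowered second degree.
So the chord is Bb-D-F, a major triad.

Bb D F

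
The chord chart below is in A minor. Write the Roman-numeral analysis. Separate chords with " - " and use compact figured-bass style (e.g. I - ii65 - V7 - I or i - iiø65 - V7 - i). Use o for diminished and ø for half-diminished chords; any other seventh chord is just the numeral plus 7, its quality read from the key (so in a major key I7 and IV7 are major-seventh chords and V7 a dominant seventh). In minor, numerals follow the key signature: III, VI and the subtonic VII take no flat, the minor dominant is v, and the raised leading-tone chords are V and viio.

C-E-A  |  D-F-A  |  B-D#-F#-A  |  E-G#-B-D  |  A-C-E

i6 - iv - V7/V - V7 - i

C-E-A has root A, degree 1 in A minor, so i6.
D-F-A has root D, degree 4 in A minor, so iv.
B-D#-F#-A: a dominant seventh chord on B, the applied dominant of V → V7/V.
E-G#-B-D: dominant seventh chord on E = scale degree 5 → V7.
A-C-E has root A, degree 1 in A minor, so i.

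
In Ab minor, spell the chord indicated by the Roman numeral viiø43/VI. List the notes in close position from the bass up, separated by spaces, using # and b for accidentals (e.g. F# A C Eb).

viiø43/VI is a secondary leading-tone chord. The target VI is Fb in Ab minor; the applied chord is rooted a semitone below, on Eb.
Building a half-diminished seventh chord on Eb gives Eb-Gb-Bbb-Db.
With the 43 figure the chord is in second inversion; from the bass Bbb upward in close position it reads Bbb-Db-Eb-Gb.

Bbb Db Eb Gb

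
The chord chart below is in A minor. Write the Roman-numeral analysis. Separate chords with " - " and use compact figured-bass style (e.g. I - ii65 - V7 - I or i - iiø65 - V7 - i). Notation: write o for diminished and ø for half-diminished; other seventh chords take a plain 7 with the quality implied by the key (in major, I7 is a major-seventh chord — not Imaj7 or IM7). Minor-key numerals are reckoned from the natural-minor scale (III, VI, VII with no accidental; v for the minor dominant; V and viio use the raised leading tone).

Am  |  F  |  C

i - VI - III

Am has root A, degree 1 in A minor, so i.
F: major triad on F = scale degree 6 → VI.
C has root C, degree 3 in A minor, so III.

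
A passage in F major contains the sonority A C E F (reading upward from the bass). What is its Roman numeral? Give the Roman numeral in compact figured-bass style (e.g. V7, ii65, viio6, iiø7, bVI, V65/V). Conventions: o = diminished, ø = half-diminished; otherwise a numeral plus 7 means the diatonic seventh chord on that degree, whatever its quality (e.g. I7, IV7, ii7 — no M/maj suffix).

I65

Stacked in thirds the chord is F-A-C-E: a major seventh chord on F.
F is scale degree 1 in F major, and a major seventh chord on that degree is written I7.
With A in the bass the chord is in first inversion, so the figured bass is 65.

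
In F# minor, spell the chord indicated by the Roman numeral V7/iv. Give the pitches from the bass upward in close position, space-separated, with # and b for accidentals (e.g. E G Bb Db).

F# A# C# E

V7/iv is a secondary dominant — the dominant seventh of iv. iv in F# minor is B, so the applied chord's root is F#, a perfect fifth above.
Building a dominant seventh chord on F# gives F#-A#-C#-E.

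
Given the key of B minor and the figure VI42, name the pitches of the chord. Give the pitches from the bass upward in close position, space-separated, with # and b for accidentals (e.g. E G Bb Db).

F# G B D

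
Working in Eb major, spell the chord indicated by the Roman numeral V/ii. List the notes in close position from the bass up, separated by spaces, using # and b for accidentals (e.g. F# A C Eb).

C E G

The slash means an applied dominant: we want the dominant of ii. In Eb major, ii is F minor, and its dominant is built on C.
Building a major triad on C gives C-E-G.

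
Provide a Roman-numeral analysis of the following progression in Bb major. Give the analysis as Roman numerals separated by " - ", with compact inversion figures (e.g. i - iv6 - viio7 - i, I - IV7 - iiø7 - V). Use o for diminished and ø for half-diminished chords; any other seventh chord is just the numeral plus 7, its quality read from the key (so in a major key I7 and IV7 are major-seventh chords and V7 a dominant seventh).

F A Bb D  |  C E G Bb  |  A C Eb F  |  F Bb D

I43 - V7/V - V65 - I64

F-A-Bb-D has root Bb, degree 1 in Bb major, so I43.
C-E-G-Bb is the secondary dominant of V (dominant seventh chord on C): V7/V.
A-C-Eb-F: dominant seventh chord on F = scale degree 5 → V65.
F-Bb-D has root Bb, degree 1 in Bb major, so I64.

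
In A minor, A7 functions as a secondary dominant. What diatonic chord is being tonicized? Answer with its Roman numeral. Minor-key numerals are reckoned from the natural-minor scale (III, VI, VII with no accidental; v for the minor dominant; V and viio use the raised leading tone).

iv

The chord is a dominant seventh chord on A.
A dominant resolves down a perfect fifth: A → D. In A minor, D is scale degree 4, i.e. iv.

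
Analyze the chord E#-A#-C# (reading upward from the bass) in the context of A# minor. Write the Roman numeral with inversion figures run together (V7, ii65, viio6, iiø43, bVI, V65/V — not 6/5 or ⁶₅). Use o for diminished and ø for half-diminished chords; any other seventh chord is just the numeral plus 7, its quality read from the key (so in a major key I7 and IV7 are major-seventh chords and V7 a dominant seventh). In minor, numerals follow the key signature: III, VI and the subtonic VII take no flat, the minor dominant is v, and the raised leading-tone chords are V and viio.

Stacked in thirds the chord is A#-C#-E#: a minor triad on A#.
In A# minor, A# is the tonic; the diatonic minor triad there is i.
With E# in the bass the chord is in second inversion, so the figured bass is 64.

i64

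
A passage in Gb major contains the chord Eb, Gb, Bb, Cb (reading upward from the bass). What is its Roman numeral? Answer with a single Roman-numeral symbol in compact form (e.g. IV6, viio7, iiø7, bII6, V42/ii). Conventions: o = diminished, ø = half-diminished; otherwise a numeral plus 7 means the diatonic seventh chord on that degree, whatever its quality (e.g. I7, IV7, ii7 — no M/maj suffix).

IV65

Stacked in thirds the chord is Cb-Eb-Gb-Bb: a major seventh chord on Cb.
In Gb major, Cb is the subdominant; the diatonic major seventh chord there is IV7.
With Eb in the bass the chord is in first inversion, so the figured bass is 65.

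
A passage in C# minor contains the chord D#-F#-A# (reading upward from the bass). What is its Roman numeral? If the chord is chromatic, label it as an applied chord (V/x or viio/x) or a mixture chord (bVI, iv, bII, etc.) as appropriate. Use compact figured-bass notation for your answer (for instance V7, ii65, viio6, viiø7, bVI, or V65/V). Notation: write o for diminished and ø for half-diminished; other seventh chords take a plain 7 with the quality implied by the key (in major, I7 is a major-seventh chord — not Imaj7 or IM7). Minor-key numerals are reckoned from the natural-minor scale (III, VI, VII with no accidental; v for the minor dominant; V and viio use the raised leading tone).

ii

Stacked in thirds the chord is D#-F#-A#: a minor triad on D#.
D# is the second degree of C# minor. This is the minor supertonic, borrowed from the parallel major (the Dorian ii).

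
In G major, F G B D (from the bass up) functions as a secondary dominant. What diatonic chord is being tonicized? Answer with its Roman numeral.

IV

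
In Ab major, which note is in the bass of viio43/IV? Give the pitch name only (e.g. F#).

Gb

The applied chord viio43/IV is rooted on C: C-Eb-Gb-Bbb.
The figure 43 means second inversion — the fifth is in the bass.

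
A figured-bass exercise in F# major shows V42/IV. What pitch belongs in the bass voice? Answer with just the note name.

The applied chord V42/IV is rooted on F#: F#-A#-C#-E.
The figure 42 means third inversion — the seventh is in the bass.

E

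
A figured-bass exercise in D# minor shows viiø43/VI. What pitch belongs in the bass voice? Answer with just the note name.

E

The applied chord viiø43/VI is rooted on A#: A#-C#-E-G#.
The figure 43 means second inversion — the fifth is in the bass.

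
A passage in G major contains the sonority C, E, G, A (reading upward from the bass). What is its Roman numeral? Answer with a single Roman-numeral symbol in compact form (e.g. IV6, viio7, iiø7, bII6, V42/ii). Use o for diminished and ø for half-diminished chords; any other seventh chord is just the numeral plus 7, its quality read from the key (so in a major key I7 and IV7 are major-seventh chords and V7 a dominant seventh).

ii65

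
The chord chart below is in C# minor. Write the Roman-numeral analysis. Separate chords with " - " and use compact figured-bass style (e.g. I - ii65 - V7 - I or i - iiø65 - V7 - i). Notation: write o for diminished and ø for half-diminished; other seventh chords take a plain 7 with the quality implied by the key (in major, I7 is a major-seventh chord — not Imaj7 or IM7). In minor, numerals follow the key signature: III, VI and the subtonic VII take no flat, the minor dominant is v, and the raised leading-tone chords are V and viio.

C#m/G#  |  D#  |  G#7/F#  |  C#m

C#m/G#: root C# is the tonic; minor triad there is i64.
D# is the secondary dominant of V (major triad on D#): V/V.
G#7/F#: dominant seventh chord on G# = scale degree 5 → V42.
C#m: minor triad on C# = scale degree 1 → i.

i64 - V/V - V42 - i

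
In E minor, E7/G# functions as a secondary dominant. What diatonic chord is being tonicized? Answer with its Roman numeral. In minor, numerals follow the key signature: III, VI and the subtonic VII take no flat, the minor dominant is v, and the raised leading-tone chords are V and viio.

iv

The chord is a dominant seventh chord on E.
A dominant resolves down a perfect fifth: E → A. In E minor, A is scale degree 4, i.e. iv.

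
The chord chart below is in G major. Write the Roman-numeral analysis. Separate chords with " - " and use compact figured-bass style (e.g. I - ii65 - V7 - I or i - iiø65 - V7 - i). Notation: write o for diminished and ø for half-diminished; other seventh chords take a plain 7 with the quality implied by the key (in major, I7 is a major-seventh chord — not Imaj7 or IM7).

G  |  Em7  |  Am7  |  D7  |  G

I - vi7 - ii7 - V7 - I

G: root G is the tonic; major triad there is I.
Em7: root E is the submediant; minor seventh chord there is vi7.
Am7: root A is the supertonic; minor seventh chord there is ii7.
D7 has root D, degree 5 in G major, so V7.
G: major triad on G = scale degree 1 → I.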